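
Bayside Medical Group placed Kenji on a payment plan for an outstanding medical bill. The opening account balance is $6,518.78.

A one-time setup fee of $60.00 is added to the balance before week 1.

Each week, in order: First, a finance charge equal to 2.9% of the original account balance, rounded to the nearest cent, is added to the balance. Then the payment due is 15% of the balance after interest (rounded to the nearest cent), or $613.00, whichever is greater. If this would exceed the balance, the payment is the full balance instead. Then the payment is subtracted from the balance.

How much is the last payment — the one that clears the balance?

$312.32

# | Opening | Interest | Payment | End bal
1 | $6,578.78 | $189.04 | $1,015.17 | $5,752.65
2 | $5,752.65 | $189.04 | $891.25 | $5,050.44
3 | $5,050.44 | $189.04 | $785.92 | $4,453.56
4 | $4,453.56 | $189.04 | $696.39 | $3,946.21
5 | $3,946.21 | $189.04 | $620.29 | $3,514.96
6 | $3,514.96 | $189.04 | $613.00 | $3,091.00
7 | $3,091.00 | $189.04 | $613.00 | $2,667.04
8 | $2,667.04 | $189.04 | $613.00 | $2,243.08
9 | $2,243.08 | $189.04 | $613.00 | $1,819.12
10 | $1,819.12 | $189.04 | $613.00 | $1,395.16
11 | $1,395.16 | $189.04 | $613.00 | $971.20
12 | $971.20 | $189.04 | $613.00 | $547.24
13 | $547.24 | $189.04 | $613.00 | $123.28
14 | $123.28 | $189.04 | $312.32 | $0.00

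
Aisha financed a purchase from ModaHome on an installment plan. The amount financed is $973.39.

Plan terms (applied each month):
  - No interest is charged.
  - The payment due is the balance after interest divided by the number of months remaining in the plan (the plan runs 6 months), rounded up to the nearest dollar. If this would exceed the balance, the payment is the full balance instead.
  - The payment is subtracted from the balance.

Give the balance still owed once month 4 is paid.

# | Opening | Payment | End bal
1 | $973.39 | $163.00 | $810.39
2 | $810.39 | $163.00 | $647.39
3 | $647.39 | $162.00 | $485.39
4 | $485.39 | $162.00 | $323.39

$323.39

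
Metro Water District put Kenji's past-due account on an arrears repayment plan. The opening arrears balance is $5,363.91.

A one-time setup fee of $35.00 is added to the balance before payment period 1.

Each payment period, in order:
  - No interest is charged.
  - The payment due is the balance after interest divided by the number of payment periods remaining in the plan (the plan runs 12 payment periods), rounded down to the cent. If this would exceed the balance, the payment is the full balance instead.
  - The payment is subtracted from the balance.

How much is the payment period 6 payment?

Payment period 1: opening $5,398.91; payment $449.90; balance $4,949.01
Payment period 2: opening $4,949.01; payment $449.91; balance $4,499.10
Payment period 3: opening $4,499.10; payment $449.91; balance $4,049.19
Payment period 4: opening $4,049.19; payment $449.91; balance $3,599.28
Payment period 5: opening $3,599.28; payment $449.91; balance $3,149.37
Payment period 6: opening $3,149.37; payment $449.91; balance $2,699.46

$449.91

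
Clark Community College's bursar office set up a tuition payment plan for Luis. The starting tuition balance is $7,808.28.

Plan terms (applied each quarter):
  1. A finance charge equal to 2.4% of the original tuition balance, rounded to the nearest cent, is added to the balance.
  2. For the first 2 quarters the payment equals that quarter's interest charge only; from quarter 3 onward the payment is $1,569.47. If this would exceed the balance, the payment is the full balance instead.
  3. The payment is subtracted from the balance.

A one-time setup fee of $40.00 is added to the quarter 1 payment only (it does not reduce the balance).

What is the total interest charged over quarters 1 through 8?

$1,499.20

Quarter 1: opening $7,808.28; interest $187.40 → $7,995.68; payment $187.40 (+ $40.00 fee); balance $7,808.28
Quarter 2: opening $7,808.28; interest $187.40 → $7,995.68; payment $187.40; balance $7,808.28
Quarter 3: opening $7,808.28; interest $187.40 → $7,995.68; payment $1,569.47; balance $6,426.21
Quarter 4: opening $6,426.21; interest $187.40 → $6,613.61; payment $1,569.47; balance $5,044.14
Quarter 5: opening $5,044.14; interest $187.40 → $5,231.54; payment $1,569.47; balance $3,662.07
Quarter 6: opening $3,662.07; interest $187.40 → $3,849.47; payment $1,569.47; balance $2,280.00
Quarter 7: opening $2,280.00; interest $187.40 → $2,467.40; payment $1,569.47; balance $897.93
Quarter 8: opening $897.93; interest $187.40 → $1,085.33; payment $1,085.33; balance $0.00
Total interest: $187.40 + $187.40 + $187.40 + $187.40 + $187.40 + $187.40 + $187.40 + $187.40 = $1,499.20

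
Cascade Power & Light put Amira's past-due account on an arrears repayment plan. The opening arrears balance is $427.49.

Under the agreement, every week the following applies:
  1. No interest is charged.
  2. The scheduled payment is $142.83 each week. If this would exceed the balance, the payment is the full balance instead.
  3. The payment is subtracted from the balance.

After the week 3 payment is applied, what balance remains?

Week 1: opening $427.49; payment $142.83; balance $284.66
Week 2: opening $284.66; payment $142.83; balance $141.83
Week 3: opening $141.83; payment $141.83; balance $0.00

$0.00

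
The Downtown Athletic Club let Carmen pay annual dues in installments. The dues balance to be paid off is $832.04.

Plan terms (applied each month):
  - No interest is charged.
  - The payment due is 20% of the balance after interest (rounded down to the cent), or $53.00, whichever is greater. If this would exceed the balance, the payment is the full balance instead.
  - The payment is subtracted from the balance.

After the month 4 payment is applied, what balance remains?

$340.82

# | Opening | Payment | End bal
1 | $832.04 | $166.40 | $665.64
2 | $665.64 | $133.12 | $532.52
3 | $532.52 | $106.50 | $426.02
4 | $426.02 | $85.20 | $340.82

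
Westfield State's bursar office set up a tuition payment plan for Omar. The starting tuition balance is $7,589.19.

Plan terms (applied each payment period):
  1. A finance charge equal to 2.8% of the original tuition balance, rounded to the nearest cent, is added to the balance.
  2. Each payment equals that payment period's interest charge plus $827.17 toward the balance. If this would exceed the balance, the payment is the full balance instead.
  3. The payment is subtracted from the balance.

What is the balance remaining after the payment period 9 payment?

Payment period 1: opening $7,589.19; interest $212.50 → $7,801.69; payment $1,039.67; balance $6,762.02
Payment period 2: opening $6,762.02; interest $212.50 → $6,974.52; payment $1,039.67; balance $5,934.85
Payment period 3: opening $5,934.85; interest $212.50 → $6,147.35; payment $1,039.67; balance $5,107.68
Payment period 4: opening $5,107.68; interest $212.50 → $5,320.18; payment $1,039.67; balance $4,280.51
Payment period 5: opening $4,280.51; interest $212.50 → $4,493.01; payment $1,039.67; balance $3,453.34
Payment period 6: opening $3,453.34; interest $212.50 → $3,665.84; payment $1,039.67; balance $2,626.17
Payment period 7: opening $2,626.17; interest $212.50 → $2,838.67; payment $1,039.67; balance $1,799.00
Payment period 8: opening $1,799.00; interest $212.50 → $2,011.50; payment $1,039.67; balance $971.83
Payment period 9: opening $971.83; interest $212.50 → $1,184.33; payment $1,039.67; balance $144.66

$144.66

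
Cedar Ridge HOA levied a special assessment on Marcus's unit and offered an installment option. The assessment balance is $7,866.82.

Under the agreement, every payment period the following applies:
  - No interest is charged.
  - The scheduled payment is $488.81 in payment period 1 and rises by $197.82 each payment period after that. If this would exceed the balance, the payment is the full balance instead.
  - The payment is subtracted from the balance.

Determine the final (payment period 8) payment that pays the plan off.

# | Opening | Payment | End bal
1 | $7,866.82 | $488.81 | $7,378.01
2 | $7,378.01 | $686.63 | $6,691.38
3 | $6,691.38 | $884.45 | $5,806.93
4 | $5,806.93 | $1,082.27 | $4,724.66
5 | $4,724.66 | $1,280.09 | $3,444.57
6 | $3,444.57 | $1,477.91 | $1,966.66
7 | $1,966.66 | $1,675.73 | $290.93
8 | $290.93 | $290.93 | $0.00

$290.93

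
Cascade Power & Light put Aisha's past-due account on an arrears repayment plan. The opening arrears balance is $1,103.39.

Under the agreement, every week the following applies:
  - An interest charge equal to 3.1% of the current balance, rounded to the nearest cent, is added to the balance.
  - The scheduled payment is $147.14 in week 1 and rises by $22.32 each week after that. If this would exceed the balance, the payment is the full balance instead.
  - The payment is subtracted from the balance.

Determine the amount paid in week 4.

$214.10

# | Opening | Interest | Payment | End bal
1 | $1,103.39 | $34.21 | $147.14 | $990.46
2 | $990.46 | $30.70 | $169.46 | $851.70
3 | $851.70 | $26.40 | $191.78 | $686.32
4 | $686.32 | $21.28 | $214.10 | $493.50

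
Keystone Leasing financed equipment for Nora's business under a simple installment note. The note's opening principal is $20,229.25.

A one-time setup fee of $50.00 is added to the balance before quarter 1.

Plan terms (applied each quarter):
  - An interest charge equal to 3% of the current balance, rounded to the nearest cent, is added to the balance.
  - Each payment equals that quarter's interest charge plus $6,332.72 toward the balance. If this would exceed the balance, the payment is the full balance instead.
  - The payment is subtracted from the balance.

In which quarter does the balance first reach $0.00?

Quarter 1: opening $20,279.25; interest $608.38 → $20,887.63; payment $6,941.10; balance $13,946.53
Quarter 2: opening $13,946.53; interest $418.40 → $14,364.93; payment $6,751.12; balance $7,613.81
Quarter 3: opening $7,613.81; interest $228.41 → $7,842.22; payment $6,561.13; balance $1,281.09
Quarter 4: opening $1,281.09; interest $38.43 → $1,319.52; payment $1,319.52; balance $0.00
Balance reaches $0.00 in quarter 4.

4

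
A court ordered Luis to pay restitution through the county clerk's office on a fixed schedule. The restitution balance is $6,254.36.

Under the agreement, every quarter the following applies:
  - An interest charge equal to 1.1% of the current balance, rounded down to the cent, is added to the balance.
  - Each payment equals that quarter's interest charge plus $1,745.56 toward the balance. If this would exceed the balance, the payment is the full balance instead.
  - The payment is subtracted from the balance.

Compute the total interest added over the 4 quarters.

# | Opening | Interest | Payment | End bal
1 | $6,254.36 | $68.79 | $1,814.35 | $4,508.80
2 | $4,508.80 | $49.59 | $1,795.15 | $2,763.24
3 | $2,763.24 | $30.39 | $1,775.95 | $1,017.68
4 | $1,017.68 | $11.19 | $1,028.87 | $0.00
Total interest: $68.79 + $49.59 + $30.39 + $11.19 = $159.96

$159.96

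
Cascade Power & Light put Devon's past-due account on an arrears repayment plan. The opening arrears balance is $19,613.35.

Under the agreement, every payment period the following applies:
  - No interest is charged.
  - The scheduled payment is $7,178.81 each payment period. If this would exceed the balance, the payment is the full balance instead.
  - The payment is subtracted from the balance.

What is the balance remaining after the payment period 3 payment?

$0.00

Payment period 1: $19,613.35 − $7,178.81 → $12,434.54
Payment period 2: $12,434.54 − $7,178.81 → $5,255.73
Payment period 3: $5,255.73 − $5,255.73 → $0.00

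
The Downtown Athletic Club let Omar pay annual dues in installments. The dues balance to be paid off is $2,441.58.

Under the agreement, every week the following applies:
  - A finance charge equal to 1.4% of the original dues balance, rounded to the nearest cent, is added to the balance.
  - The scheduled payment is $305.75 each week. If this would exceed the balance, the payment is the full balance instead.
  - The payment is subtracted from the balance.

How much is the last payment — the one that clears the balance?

$303.20

# | Opening | Interest | Payment | End bal
1 | $2,441.58 | $34.18 | $305.75 | $2,170.01
2 | $2,170.01 | $34.18 | $305.75 | $1,898.44
3 | $1,898.44 | $34.18 | $305.75 | $1,626.87
4 | $1,626.87 | $34.18 | $305.75 | $1,355.30
5 | $1,355.30 | $34.18 | $305.75 | $1,083.73
6 | $1,083.73 | $34.18 | $305.75 | $812.16
7 | $812.16 | $34.18 | $305.75 | $540.59
8 | $540.59 | $34.18 | $305.75 | $269.02
9 | $269.02 | $34.18 | $303.20 | $0.00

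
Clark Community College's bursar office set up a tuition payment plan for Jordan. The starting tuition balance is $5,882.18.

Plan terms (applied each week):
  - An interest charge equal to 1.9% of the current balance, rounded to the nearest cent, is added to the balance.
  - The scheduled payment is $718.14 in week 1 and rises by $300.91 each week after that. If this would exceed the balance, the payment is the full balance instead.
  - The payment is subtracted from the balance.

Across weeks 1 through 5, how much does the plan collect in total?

# | Opening | Interest | Payment | End bal
1 | $5,882.18 | $111.76 | $718.14 | $5,275.80
2 | $5,275.80 | $100.24 | $1,019.05 | $4,356.99
3 | $4,356.99 | $82.78 | $1,319.96 | $3,119.81
4 | $3,119.81 | $59.28 | $1,620.87 | $1,558.22
5 | $1,558.22 | $29.61 | $1,587.83 | $0.00
Total paid: $6,265.85

$6,265.85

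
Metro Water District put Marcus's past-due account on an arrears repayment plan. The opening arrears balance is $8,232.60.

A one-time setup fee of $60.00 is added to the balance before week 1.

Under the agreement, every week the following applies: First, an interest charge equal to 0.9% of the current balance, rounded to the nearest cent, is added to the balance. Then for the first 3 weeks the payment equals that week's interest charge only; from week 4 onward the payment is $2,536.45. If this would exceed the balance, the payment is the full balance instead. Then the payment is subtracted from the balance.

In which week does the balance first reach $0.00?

7

# | Opening | Interest | Payment | End bal
1 | $8,292.60 | $74.63 | $74.63 | $8,292.60
2 | $8,292.60 | $74.63 | $74.63 | $8,292.60
3 | $8,292.60 | $74.63 | $74.63 | $8,292.60
4 | $8,292.60 | $74.63 | $2,536.45 | $5,830.78
5 | $5,830.78 | $52.48 | $2,536.45 | $3,346.81
6 | $3,346.81 | $30.12 | $2,536.45 | $840.48
7 | $840.48 | $7.56 | $848.04 | $0.00
Balance reaches $0.00 in week 7.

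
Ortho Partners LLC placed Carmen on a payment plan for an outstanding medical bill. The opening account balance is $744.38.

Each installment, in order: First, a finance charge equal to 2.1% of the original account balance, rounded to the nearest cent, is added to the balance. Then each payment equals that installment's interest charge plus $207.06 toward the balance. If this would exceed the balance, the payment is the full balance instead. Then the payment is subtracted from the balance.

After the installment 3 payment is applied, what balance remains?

Installment 1: opening $744.38; interest $15.63 → $760.01; payment $222.69; balance $537.32
Installment 2: opening $537.32; interest $15.63 → $552.95; payment $222.69; balance $330.26
Installment 3: opening $330.26; interest $15.63 → $345.89; payment $222.69; balance $123.20

$123.20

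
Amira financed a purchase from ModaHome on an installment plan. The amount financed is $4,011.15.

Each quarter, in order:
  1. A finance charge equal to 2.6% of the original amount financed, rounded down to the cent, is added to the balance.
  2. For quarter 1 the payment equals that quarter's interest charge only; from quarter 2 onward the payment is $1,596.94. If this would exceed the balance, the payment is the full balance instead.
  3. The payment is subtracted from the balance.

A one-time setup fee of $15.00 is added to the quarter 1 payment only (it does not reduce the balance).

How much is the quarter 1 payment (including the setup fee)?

Quarter 1: opening $4,011.15; interest $104.28 → $4,115.43; payment $104.28 (+ $15.00 fee); balance $4,011.15

$119.28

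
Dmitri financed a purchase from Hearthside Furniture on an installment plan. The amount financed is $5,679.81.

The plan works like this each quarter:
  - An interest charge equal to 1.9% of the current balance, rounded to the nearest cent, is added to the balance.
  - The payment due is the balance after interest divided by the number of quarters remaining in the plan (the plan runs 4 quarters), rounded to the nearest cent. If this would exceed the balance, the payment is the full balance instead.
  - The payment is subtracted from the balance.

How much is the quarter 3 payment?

Quarter 1: $5,679.81 +$107.92 interest = $5,787.73; pay $1,446.93 → $4,340.80
Quarter 2: $4,340.80 +$82.48 interest = $4,423.28; pay $1,474.43 → $2,948.85
Quarter 3: $2,948.85 +$56.03 interest = $3,004.88; pay $1,502.44 → $1,502.44

$1,502.44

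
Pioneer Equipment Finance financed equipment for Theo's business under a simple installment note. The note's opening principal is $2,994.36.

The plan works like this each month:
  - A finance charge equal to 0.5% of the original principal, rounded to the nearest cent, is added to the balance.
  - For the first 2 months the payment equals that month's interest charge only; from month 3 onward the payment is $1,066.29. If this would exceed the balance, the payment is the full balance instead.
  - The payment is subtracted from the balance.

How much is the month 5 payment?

Month 1: opening $2,994.36; interest $14.97 → $3,009.33; payment $14.97; balance $2,994.36
Month 2: opening $2,994.36; interest $14.97 → $3,009.33; payment $14.97; balance $2,994.36
Month 3: opening $2,994.36; interest $14.97 → $3,009.33; payment $1,066.29; balance $1,943.04
Month 4: opening $1,943.04; interest $14.97 → $1,958.01; payment $1,066.29; balance $891.72
Month 5: opening $891.72; interest $14.97 → $906.69; payment $906.69; balance $0.00

$906.69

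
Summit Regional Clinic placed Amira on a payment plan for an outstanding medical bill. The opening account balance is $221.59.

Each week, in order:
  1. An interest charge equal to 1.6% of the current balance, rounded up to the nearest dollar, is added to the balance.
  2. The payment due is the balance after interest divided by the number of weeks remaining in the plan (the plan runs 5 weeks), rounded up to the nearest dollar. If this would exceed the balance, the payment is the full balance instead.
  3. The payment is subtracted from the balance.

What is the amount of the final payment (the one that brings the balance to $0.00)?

Week 1: $221.59 +$4.00 interest = $225.59; pay $46.00 → $179.59
Week 2: $179.59 +$3.00 interest = $182.59; pay $46.00 → $136.59
Week 3: $136.59 +$3.00 interest = $139.59; pay $47.00 → $92.59
Week 4: $92.59 +$2.00 interest = $94.59; pay $48.00 → $46.59
Week 5: $46.59 +$1.00 interest = $47.59; pay $47.59 → $0.00

$47.59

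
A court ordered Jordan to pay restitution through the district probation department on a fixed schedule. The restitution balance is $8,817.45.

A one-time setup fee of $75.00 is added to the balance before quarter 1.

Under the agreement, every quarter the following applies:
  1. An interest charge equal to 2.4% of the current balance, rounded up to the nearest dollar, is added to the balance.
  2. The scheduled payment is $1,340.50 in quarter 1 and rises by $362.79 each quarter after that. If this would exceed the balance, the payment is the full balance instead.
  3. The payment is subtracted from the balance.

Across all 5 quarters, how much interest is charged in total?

# | Opening | Interest | Payment | End bal
1 | $8,892.45 | $214.00 | $1,340.50 | $7,765.95
2 | $7,765.95 | $187.00 | $1,703.29 | $6,249.66
3 | $6,249.66 | $150.00 | $2,066.08 | $4,333.58
4 | $4,333.58 | $105.00 | $2,428.87 | $2,009.71
5 | $2,009.71 | $49.00 | $2,058.71 | $0.00
Total interest: $214.00 + $187.00 + $150.00 + $105.00 + $49.00 = $705.00

$705.00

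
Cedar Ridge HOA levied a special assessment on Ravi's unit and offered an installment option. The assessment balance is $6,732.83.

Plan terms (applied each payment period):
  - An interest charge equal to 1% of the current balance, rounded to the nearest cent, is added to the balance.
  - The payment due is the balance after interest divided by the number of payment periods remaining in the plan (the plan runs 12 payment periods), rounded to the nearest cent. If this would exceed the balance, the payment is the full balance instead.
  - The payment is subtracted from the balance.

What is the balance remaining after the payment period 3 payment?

$5,202.62

Payment period 1: $6,732.83 +$67.33 interest = $6,800.16; pay $566.68 → $6,233.48
Payment period 2: $6,233.48 +$62.33 interest = $6,295.81; pay $572.35 → $5,723.46
Payment period 3: $5,723.46 +$57.23 interest = $5,780.69; pay $578.07 → $5,202.62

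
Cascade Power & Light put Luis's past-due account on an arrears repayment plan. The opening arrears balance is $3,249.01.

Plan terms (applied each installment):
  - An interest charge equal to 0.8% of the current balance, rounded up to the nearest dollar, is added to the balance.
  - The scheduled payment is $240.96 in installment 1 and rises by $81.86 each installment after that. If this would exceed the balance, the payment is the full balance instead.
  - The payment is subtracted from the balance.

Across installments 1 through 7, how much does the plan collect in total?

# | Opening | Interest | Payment | End bal
1 | $3,249.01 | $26.00 | $240.96 | $3,034.05
2 | $3,034.05 | $25.00 | $322.82 | $2,736.23
3 | $2,736.23 | $22.00 | $404.68 | $2,353.55
4 | $2,353.55 | $19.00 | $486.54 | $1,886.01
5 | $1,886.01 | $16.00 | $568.40 | $1,333.61
6 | $1,333.61 | $11.00 | $650.26 | $694.35
7 | $694.35 | $6.00 | $700.35 | $0.00
Total paid: $3,374.01

$3,374.01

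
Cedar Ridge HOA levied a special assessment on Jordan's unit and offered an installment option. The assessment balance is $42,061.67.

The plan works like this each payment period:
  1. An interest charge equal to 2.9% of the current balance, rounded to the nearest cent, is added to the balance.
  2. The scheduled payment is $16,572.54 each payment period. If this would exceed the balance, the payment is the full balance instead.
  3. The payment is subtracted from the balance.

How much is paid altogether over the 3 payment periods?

Payment period 1: opening $42,061.67; interest $1,219.79 → $43,281.46; payment $16,572.54; balance $26,708.92
Payment period 2: opening $26,708.92; interest $774.56 → $27,483.48; payment $16,572.54; balance $10,910.94
Payment period 3: opening $10,910.94; interest $316.42 → $11,227.36; payment $11,227.36; balance $0.00
Total paid: $44,372.44

$44,372.44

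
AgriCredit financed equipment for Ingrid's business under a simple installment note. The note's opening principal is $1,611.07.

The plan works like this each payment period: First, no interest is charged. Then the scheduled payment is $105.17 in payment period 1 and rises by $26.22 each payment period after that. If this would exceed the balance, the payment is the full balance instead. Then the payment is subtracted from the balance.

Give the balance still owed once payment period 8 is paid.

$35.55

Payment period 1: $1,611.07 − $105.17 → $1,505.90
Payment period 2: $1,505.90 − $131.39 → $1,374.51
Payment period 3: $1,374.51 − $157.61 → $1,216.90
Payment period 4: $1,216.90 − $183.83 → $1,033.07
Payment period 5: $1,033.07 − $210.05 → $823.02
Payment period 6: $823.02 − $236.27 → $586.75
Payment period 7: $586.75 − $262.49 → $324.26
Payment period 8: $324.26 − $288.71 → $35.55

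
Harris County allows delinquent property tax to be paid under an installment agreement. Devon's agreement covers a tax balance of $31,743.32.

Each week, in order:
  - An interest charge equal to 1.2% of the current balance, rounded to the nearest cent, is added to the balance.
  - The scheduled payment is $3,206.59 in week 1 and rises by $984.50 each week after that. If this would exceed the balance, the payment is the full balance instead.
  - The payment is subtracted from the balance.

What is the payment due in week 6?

Week 1: opening $31,743.32; interest $380.92 → $32,124.24; payment $3,206.59; balance $28,917.65
Week 2: opening $28,917.65; interest $347.01 → $29,264.66; payment $4,191.09; balance $25,073.57
Week 3: opening $25,073.57; interest $300.88 → $25,374.45; payment $5,175.59; balance $20,198.86
Week 4: opening $20,198.86; interest $242.39 → $20,441.25; payment $6,160.09; balance $14,281.16
Week 5: opening $14,281.16; interest $171.37 → $14,452.53; payment $7,144.59; balance $7,307.94
Week 6: opening $7,307.94; interest $87.70 → $7,395.64; payment $7,395.64; balance $0.00

$7,395.64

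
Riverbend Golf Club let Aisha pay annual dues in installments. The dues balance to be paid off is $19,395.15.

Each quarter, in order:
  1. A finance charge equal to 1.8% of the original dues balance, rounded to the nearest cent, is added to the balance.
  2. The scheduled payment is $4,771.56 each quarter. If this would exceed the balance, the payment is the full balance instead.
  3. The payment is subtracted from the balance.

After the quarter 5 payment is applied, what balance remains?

Quarter 1: opening $19,395.15; interest $349.11 → $19,744.26; payment $4,771.56; balance $14,972.70
Quarter 2: opening $14,972.70; interest $349.11 → $15,321.81; payment $4,771.56; balance $10,550.25
Quarter 3: opening $10,550.25; interest $349.11 → $10,899.36; payment $4,771.56; balance $6,127.80
Quarter 4: opening $6,127.80; interest $349.11 → $6,476.91; payment $4,771.56; balance $1,705.35
Quarter 5: opening $1,705.35; interest $349.11 → $2,054.46; payment $2,054.46; balance $0.00

$0.00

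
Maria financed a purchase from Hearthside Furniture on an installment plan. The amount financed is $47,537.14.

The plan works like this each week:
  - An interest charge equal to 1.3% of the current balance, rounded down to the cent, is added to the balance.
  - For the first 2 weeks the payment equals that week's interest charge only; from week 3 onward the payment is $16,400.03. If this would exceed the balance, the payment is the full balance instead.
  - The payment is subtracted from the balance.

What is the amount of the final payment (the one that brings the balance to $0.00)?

Week 1: opening $47,537.14; interest $617.98 → $48,155.12; payment $617.98; balance $47,537.14
Week 2: opening $47,537.14; interest $617.98 → $48,155.12; payment $617.98; balance $47,537.14
Week 3: opening $47,537.14; interest $617.98 → $48,155.12; payment $16,400.03; balance $31,755.09
Week 4: opening $31,755.09; interest $412.81 → $32,167.90; payment $16,400.03; balance $15,767.87
Week 5: opening $15,767.87; interest $204.98 → $15,972.85; payment $15,972.85; balance $0.00

$15,972.85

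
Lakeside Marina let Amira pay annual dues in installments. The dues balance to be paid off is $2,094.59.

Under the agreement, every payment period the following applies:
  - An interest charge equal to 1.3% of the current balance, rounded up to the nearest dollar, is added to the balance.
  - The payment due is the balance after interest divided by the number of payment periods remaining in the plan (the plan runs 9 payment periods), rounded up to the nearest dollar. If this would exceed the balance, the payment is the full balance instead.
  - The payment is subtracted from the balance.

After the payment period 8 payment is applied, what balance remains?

Payment period 1: $2,094.59 +$28.00 interest = $2,122.59; pay $236.00 → $1,886.59
Payment period 2: $1,886.59 +$25.00 interest = $1,911.59; pay $239.00 → $1,672.59
Payment period 3: $1,672.59 +$22.00 interest = $1,694.59; pay $243.00 → $1,451.59
Payment period 4: $1,451.59 +$19.00 interest = $1,470.59; pay $246.00 → $1,224.59
Payment period 5: $1,224.59 +$16.00 interest = $1,240.59; pay $249.00 → $991.59
Payment period 6: $991.59 +$13.00 interest = $1,004.59; pay $252.00 → $752.59
Payment period 7: $752.59 +$10.00 interest = $762.59; pay $255.00 → $507.59
Payment period 8: $507.59 +$7.00 interest = $514.59; pay $258.00 → $256.59

$256.59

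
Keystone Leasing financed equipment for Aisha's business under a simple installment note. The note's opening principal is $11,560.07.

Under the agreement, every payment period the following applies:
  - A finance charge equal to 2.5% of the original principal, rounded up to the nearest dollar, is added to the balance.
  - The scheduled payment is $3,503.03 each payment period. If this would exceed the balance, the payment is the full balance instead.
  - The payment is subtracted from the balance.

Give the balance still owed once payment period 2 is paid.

$5,134.01

Payment period 1: opening $11,560.07; interest $290.00 → $11,850.07; payment $3,503.03; balance $8,347.04
Payment period 2: opening $8,347.04; interest $290.00 → $8,637.04; payment $3,503.03; balance $5,134.01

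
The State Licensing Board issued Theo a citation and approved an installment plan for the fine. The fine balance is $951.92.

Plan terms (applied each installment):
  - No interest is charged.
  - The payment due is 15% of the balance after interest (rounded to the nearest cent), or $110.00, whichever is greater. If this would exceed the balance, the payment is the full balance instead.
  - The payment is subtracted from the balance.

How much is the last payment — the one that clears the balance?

$27.76

Installment 1: $951.92 − $142.79 → $809.13
Installment 2: $809.13 − $121.37 → $687.76
Installment 3: $687.76 − $110.00 → $577.76
Installment 4: $577.76 − $110.00 → $467.76
Installment 5: $467.76 − $110.00 → $357.76
Installment 6: $357.76 − $110.00 → $247.76
Installment 7: $247.76 − $110.00 → $137.76
Installment 8: $137.76 − $110.00 → $27.76
Installment 9: $27.76 − $27.76 → $0.00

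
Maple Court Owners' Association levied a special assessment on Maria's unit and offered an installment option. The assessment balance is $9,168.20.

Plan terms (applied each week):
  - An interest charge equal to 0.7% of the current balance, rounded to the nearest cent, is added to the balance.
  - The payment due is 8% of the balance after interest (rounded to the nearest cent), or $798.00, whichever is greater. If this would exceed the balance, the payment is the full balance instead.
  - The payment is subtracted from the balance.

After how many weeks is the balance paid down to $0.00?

13

Week 1: $9,168.20 +$64.18 interest = $9,232.38; pay $798.00 → $8,434.38
Week 2: $8,434.38 +$59.04 interest = $8,493.42; pay $798.00 → $7,695.42
Week 3: $7,695.42 +$53.87 interest = $7,749.29; pay $798.00 → $6,951.29
Week 4: $6,951.29 +$48.66 interest = $6,999.95; pay $798.00 → $6,201.95
Week 5: $6,201.95 +$43.41 interest = $6,245.36; pay $798.00 → $5,447.36
Week 6: $5,447.36 +$38.13 interest = $5,485.49; pay $798.00 → $4,687.49
Week 7: $4,687.49 +$32.81 interest = $4,720.30; pay $798.00 → $3,922.30
Week 8: $3,922.30 +$27.46 interest = $3,949.76; pay $798.00 → $3,151.76
Week 9: $3,151.76 +$22.06 interest = $3,173.82; pay $798.00 → $2,375.82
Week 10: $2,375.82 +$16.63 interest = $2,392.45; pay $798.00 → $1,594.45
Week 11: $1,594.45 +$11.16 interest = $1,605.61; pay $798.00 → $807.61
Week 12: $807.61 +$5.65 interest = $813.26; pay $798.00 → $15.26
Week 13: $15.26 +$0.11 interest = $15.37; pay $15.37 → $0.00
Balance reaches $0.00 in week 13.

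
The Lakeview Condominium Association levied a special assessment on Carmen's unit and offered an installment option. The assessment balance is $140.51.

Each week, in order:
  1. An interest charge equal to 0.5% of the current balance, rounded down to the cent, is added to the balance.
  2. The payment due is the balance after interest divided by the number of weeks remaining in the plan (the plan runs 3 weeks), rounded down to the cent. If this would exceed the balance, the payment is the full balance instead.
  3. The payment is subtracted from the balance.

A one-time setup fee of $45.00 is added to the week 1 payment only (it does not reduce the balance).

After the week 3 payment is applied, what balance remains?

# | Opening | Interest | Payment | Fee | End bal
1 | $140.51 | $0.70 | $47.07 | $45.00 | $94.14
2 | $94.14 | $0.47 | $47.30 | — | $47.31
3 | $47.31 | $0.23 | $47.54 | — | $0.00

$0.00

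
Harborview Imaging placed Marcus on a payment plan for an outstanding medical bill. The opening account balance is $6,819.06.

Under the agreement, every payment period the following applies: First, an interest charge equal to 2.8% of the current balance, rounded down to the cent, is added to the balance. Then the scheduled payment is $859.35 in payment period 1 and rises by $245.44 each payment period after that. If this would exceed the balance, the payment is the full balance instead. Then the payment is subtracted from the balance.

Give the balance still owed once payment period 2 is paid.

$5,218.06

# | Opening | Interest | Payment | End bal
1 | $6,819.06 | $190.93 | $859.35 | $6,150.64
2 | $6,150.64 | $172.21 | $1,104.79 | $5,218.06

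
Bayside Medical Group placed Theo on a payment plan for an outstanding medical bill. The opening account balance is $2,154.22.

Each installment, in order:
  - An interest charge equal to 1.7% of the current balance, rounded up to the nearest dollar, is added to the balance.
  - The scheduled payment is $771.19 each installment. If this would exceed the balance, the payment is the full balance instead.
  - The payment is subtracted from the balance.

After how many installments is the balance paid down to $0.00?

3

Installment 1: $2,154.22 +$37.00 interest = $2,191.22; pay $771.19 → $1,420.03
Installment 2: $1,420.03 +$25.00 interest = $1,445.03; pay $771.19 → $673.84
Installment 3: $673.84 +$12.00 interest = $685.84; pay $685.84 → $0.00
Balance reaches $0.00 in installment 3.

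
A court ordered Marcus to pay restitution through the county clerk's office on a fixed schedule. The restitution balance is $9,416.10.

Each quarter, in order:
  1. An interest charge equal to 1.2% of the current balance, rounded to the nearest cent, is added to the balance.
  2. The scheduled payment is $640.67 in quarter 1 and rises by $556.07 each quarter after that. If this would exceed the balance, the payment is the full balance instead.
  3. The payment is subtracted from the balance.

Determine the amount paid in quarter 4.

# | Opening | Interest | Payment | End bal
1 | $9,416.10 | $112.99 | $640.67 | $8,888.42
2 | $8,888.42 | $106.66 | $1,196.74 | $7,798.34
3 | $7,798.34 | $93.58 | $1,752.81 | $6,139.11
4 | $6,139.11 | $73.67 | $2,308.88 | $3,903.90

$2,308.88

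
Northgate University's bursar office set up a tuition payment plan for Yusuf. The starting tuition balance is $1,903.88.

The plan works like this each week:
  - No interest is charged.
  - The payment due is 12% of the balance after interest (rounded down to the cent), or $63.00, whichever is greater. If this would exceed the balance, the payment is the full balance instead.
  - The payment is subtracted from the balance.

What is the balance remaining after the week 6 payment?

$884.18

# | Opening | Payment | End bal
1 | $1,903.88 | $228.46 | $1,675.42
2 | $1,675.42 | $201.05 | $1,474.37
3 | $1,474.37 | $176.92 | $1,297.45
4 | $1,297.45 | $155.69 | $1,141.76
5 | $1,141.76 | $137.01 | $1,004.75
6 | $1,004.75 | $120.57 | $884.18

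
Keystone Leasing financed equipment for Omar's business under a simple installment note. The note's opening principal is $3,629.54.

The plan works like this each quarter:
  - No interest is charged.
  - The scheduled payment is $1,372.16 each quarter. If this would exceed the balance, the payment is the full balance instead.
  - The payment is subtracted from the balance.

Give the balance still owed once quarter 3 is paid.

# | Opening | Payment | End bal
1 | $3,629.54 | $1,372.16 | $2,257.38
2 | $2,257.38 | $1,372.16 | $885.22
3 | $885.22 | $885.22 | $0.00

$0.00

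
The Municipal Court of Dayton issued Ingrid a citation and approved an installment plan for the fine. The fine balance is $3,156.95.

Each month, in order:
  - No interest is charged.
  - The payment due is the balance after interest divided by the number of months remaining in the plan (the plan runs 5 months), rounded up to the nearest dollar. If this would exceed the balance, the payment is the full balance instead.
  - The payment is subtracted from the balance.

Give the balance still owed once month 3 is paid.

Month 1: opening $3,156.95; payment $632.00; balance $2,524.95
Month 2: opening $2,524.95; payment $632.00; balance $1,892.95
Month 3: opening $1,892.95; payment $631.00; balance $1,261.95

$1,261.95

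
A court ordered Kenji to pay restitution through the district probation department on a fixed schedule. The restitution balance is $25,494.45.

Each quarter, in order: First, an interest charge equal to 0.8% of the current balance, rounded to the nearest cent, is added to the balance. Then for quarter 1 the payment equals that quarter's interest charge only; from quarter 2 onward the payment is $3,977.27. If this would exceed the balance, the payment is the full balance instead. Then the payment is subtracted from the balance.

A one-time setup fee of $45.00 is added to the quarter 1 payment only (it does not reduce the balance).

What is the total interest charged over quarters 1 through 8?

Quarter 1: opening $25,494.45; interest $203.96 → $25,698.41; payment $203.96 (+ $45.00 fee); balance $25,494.45
Quarter 2: opening $25,494.45; interest $203.96 → $25,698.41; payment $3,977.27; balance $21,721.14
Quarter 3: opening $21,721.14; interest $173.77 → $21,894.91; payment $3,977.27; balance $17,917.64
Quarter 4: opening $17,917.64; interest $143.34 → $18,060.98; payment $3,977.27; balance $14,083.71
Quarter 5: opening $14,083.71; interest $112.67 → $14,196.38; payment $3,977.27; balance $10,219.11
Quarter 6: opening $10,219.11; interest $81.75 → $10,300.86; payment $3,977.27; balance $6,323.59
Quarter 7: opening $6,323.59; interest $50.59 → $6,374.18; payment $3,977.27; balance $2,396.91
Quarter 8: opening $2,396.91; interest $19.18 → $2,416.09; payment $2,416.09; balance $0.00
Total interest: $203.96 + $203.96 + $173.77 + $143.34 + $112.67 + $81.75 + $50.59 + $19.18 = $989.22

$989.22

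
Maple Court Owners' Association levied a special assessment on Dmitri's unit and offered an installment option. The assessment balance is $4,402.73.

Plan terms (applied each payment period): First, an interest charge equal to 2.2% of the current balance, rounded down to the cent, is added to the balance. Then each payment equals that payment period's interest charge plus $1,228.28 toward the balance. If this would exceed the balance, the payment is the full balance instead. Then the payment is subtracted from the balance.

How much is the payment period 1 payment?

Payment period 1: opening $4,402.73; interest $96.86 → $4,499.59; payment $1,325.14; balance $3,174.45

$1,325.14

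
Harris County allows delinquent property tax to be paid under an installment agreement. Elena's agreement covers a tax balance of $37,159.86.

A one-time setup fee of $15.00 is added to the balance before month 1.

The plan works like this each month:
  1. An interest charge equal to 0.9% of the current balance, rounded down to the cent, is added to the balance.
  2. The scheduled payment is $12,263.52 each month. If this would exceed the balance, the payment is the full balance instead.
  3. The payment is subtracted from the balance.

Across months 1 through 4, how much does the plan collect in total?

Month 1: opening $37,174.86; interest $334.57 → $37,509.43; payment $12,263.52; balance $25,245.91
Month 2: opening $25,245.91; interest $227.21 → $25,473.12; payment $12,263.52; balance $13,209.60
Month 3: opening $13,209.60; interest $118.88 → $13,328.48; payment $12,263.52; balance $1,064.96
Month 4: opening $1,064.96; interest $9.58 → $1,074.54; payment $1,074.54; balance $0.00
Total paid: $37,865.10

$37,865.10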